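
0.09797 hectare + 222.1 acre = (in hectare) 89.98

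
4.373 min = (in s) 262.4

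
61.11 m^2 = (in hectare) 0.006111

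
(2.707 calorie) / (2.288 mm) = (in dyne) 4.95e+08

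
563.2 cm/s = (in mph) 12.6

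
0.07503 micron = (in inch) 2.954e-06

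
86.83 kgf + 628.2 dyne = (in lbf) 191.4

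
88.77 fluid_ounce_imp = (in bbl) 0.01586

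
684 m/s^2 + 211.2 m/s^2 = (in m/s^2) 895.2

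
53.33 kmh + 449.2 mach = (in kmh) 5.507e+05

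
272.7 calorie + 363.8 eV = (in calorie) 272.7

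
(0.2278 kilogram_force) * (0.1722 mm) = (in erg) 3847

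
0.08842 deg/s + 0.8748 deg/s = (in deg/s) 0.9632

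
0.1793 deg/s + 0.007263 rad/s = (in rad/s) 0.01039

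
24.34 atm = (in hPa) 2.466e+04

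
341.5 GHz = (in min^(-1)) 2.049e+13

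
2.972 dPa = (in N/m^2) 0.2972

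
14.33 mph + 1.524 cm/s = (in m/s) 6.421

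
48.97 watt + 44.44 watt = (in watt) 93.41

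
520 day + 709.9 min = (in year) 1.426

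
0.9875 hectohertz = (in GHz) 9.875e-08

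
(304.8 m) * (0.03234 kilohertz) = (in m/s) 9857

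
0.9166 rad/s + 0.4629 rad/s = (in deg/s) 79.04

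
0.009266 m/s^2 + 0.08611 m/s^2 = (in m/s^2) 0.09538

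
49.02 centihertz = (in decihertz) 4.902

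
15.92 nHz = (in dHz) 1.592e-07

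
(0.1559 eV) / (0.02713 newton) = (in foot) 3.021e-18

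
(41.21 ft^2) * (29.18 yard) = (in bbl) 642.5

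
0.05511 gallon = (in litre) 0.2086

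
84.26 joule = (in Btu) 0.07986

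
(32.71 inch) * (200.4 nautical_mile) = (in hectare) 30.84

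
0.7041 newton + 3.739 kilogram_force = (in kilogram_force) 3.811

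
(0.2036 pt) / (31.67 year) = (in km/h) 2.589e-13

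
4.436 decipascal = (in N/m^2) 0.4436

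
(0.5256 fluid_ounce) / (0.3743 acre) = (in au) 6.86e-20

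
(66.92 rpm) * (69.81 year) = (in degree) 8.84e+11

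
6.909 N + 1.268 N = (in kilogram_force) 0.8338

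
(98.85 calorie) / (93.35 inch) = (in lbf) 39.21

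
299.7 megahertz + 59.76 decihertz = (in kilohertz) 2.997e+05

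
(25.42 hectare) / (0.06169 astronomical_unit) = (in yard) 3.012e-05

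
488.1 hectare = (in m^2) 4.881e+06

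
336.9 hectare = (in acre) 832.5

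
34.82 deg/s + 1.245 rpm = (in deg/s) 42.29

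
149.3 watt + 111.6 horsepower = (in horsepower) 111.8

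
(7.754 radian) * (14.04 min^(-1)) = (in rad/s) 1.814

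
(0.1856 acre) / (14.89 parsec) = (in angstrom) 1.635e-05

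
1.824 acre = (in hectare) 0.7381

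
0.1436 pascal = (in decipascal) 1.436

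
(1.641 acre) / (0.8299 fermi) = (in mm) 8.002e+21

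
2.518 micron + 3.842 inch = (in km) 9.759e-05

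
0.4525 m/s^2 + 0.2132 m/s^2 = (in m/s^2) 0.6657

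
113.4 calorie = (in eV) 2.961e+21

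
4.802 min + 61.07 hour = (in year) 0.006981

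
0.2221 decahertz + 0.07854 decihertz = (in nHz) 2.229e+09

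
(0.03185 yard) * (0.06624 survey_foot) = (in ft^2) 0.006329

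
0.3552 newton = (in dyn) 3.552e+04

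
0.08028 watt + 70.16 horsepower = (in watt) 5.232e+04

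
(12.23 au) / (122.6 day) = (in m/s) 1.727e+05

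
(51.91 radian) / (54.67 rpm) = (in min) 0.1511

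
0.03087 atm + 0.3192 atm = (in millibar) 354.7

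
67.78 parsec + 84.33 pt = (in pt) 5.929e+21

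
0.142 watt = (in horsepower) 0.0001904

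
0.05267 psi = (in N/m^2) 363.1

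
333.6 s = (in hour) 0.09267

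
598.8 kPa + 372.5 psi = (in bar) 31.67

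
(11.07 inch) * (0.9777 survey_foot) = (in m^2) 0.08379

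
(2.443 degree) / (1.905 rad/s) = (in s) 0.02238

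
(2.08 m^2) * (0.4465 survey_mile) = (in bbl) 9401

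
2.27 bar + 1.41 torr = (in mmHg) 1704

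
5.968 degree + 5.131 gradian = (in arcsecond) 3.811e+04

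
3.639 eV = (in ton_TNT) 1.393e-28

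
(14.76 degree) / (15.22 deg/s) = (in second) 0.9698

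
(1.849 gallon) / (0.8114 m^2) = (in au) 5.766e-14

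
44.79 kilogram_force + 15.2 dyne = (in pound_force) 98.75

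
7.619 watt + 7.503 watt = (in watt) 15.12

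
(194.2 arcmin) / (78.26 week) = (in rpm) 1.14e-08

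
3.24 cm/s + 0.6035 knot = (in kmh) 1.234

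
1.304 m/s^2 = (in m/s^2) 1.304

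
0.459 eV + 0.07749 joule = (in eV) 4.837e+17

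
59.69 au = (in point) 2.531e+16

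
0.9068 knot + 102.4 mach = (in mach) 102.4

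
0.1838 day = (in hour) 4.411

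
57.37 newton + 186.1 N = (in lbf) 54.73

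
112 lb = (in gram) 5.08e+04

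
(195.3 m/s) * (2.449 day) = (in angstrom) 4.132e+17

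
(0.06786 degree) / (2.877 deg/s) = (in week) 3.9e-08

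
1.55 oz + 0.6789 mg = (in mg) 4.394e+04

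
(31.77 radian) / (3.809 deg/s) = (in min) 7.965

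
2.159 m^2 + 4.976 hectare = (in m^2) 4.976e+04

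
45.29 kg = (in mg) 4.529e+07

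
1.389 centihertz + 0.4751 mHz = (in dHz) 0.1437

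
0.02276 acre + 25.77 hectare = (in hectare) 25.78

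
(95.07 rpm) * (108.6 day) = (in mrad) 9.341e+10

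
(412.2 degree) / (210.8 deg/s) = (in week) 3.233e-06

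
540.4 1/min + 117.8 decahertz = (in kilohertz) 1.187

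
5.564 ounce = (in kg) 0.1577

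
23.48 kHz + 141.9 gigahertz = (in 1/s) 1.419e+11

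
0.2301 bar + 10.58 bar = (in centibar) 1081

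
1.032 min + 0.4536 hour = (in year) 5.374e-05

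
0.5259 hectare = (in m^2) 5259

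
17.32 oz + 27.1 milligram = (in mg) 4.91e+05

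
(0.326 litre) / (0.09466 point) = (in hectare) 0.0009762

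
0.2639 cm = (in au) 1.764e-14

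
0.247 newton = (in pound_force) 0.05553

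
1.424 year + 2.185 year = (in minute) 1.897e+06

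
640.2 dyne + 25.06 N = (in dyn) 2.507e+06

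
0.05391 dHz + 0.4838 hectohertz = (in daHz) 4.839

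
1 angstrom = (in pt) 2.835e-07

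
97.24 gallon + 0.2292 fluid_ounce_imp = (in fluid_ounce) 1.245e+04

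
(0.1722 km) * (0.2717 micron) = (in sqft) 0.0005036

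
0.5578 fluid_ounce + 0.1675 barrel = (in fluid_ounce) 901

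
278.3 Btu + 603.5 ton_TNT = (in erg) 2.525e+19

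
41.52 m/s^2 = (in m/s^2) 41.52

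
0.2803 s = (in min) 0.004672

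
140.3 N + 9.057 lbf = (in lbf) 40.6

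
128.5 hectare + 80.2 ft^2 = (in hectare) 128.5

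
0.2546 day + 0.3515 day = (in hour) 14.55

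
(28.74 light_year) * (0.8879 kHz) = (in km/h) 8.691e+20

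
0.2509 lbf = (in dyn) 1.116e+05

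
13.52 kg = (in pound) 29.81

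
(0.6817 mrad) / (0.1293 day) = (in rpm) 5.827e-07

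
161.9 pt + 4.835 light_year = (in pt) 1.297e+20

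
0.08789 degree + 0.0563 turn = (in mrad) 355.3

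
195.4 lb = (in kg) 88.63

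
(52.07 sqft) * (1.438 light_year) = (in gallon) 1.739e+19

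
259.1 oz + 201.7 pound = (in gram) 9.883e+04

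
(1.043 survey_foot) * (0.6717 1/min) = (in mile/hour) 0.007961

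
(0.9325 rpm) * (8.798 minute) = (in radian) 51.55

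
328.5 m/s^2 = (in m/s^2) 328.5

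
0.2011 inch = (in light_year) 5.399e-19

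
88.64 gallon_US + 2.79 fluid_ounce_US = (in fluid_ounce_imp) 1.181e+04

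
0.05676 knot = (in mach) 8.576e-05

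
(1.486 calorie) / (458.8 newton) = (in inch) 0.5335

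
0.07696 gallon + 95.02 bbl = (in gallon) 3991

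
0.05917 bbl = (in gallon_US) 2.485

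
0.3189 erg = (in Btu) 3.023e-11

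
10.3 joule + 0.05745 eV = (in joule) 10.3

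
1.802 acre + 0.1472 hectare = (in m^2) 8764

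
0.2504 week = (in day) 1.753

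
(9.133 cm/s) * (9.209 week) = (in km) 508.7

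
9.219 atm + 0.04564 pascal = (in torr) 7006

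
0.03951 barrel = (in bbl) 0.03951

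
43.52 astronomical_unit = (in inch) 2.563e+14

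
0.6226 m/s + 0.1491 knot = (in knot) 1.359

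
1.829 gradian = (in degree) 1.646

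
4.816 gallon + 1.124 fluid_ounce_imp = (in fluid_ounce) 617.5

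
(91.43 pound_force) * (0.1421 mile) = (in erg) 9.301e+11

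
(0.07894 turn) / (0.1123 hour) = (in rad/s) 0.001227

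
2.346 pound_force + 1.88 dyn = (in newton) 10.44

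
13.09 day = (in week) 1.87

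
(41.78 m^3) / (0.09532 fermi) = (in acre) 1.083e+14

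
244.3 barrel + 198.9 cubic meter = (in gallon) 6.28e+04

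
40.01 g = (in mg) 4.001e+04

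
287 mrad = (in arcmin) 986.6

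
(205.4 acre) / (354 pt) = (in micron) 6.656e+12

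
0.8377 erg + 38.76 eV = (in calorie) 2.002e-08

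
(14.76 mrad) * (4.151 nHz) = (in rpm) 5.851e-10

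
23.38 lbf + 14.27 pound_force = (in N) 167.5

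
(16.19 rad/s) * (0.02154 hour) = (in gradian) 7.992e+04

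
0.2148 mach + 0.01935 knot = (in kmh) 263.3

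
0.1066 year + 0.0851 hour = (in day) 38.91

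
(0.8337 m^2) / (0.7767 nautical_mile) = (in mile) 3.601e-07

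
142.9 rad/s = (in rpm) 1365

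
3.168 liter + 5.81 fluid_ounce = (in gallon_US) 0.8823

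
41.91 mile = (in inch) 2.655e+06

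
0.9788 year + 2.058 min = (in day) 357.3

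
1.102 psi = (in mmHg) 56.99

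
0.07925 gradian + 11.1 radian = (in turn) 1.767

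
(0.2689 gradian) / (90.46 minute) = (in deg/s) 4.459e-05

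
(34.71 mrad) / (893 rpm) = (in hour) 1.031e-07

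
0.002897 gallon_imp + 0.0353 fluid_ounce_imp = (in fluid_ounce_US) 0.4792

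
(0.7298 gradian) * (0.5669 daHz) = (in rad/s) 0.06499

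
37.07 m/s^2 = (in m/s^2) 37.07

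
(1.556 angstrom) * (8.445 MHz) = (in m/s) 0.001314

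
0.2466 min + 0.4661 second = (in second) 15.26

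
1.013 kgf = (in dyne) 9.934e+05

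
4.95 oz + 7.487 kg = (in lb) 16.82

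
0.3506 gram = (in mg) 350.6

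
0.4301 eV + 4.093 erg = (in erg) 4.093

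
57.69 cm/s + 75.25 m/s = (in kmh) 273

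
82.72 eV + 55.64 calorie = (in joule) 232.8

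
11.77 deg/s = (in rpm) 1.962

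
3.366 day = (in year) 0.009222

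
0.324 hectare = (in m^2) 3240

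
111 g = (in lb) 0.2447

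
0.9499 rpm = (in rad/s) 0.09947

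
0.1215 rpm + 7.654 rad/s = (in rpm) 73.21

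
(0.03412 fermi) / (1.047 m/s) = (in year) 1.033e-24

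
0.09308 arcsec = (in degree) 2.586e-05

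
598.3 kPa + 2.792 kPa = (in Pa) 6.011e+05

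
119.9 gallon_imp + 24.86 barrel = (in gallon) 1188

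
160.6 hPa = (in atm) 0.1585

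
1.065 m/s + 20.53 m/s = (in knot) 41.98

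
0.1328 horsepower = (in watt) 99.03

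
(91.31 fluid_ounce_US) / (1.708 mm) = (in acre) 0.0003907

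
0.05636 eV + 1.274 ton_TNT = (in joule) 5.33e+09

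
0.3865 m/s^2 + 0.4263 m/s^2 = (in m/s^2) 0.8128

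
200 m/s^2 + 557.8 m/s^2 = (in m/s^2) 757.8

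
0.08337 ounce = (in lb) 0.005211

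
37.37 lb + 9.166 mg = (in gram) 1.695e+04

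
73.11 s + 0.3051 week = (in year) 0.005854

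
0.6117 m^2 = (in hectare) 6.117e-05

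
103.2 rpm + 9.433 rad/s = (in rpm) 193.3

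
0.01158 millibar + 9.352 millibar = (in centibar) 0.9364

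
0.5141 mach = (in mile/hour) 391.6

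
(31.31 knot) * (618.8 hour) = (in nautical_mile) 1.937e+04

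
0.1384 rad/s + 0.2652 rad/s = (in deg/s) 23.12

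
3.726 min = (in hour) 0.0621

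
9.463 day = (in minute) 1.363e+04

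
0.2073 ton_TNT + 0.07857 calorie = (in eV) 5.414e+27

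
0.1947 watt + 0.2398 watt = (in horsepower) 0.0005827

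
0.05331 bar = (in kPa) 5.331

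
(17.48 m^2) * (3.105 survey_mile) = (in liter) 8.735e+07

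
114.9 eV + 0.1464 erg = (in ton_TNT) 3.499e-18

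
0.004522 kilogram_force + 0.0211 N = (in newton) 0.06545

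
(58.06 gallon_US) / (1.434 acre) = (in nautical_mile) 2.045e-08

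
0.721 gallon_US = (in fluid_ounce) 92.29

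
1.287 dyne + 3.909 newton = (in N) 3.909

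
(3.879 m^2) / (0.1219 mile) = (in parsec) 6.408e-19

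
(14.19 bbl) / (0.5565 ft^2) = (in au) 2.917e-10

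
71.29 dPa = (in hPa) 0.07129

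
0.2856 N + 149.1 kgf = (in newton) 1462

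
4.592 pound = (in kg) 2.083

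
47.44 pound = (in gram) 2.152e+04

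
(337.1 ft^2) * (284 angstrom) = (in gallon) 0.000235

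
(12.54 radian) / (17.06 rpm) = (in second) 7.019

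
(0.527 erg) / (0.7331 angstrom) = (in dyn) 7.189e+07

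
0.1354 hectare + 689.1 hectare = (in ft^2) 7.419e+07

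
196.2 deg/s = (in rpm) 32.7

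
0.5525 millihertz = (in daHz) 5.525e-05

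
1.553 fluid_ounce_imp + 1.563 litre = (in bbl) 0.01011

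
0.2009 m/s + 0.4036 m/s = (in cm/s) 60.45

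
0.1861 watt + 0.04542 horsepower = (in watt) 34.06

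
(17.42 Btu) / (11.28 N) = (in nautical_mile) 0.8798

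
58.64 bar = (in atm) 57.87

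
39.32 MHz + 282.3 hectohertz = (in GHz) 0.03935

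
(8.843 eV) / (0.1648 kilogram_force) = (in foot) 2.876e-18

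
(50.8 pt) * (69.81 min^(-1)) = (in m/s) 0.02085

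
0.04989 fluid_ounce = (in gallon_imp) 0.0003245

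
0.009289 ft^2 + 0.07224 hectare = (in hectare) 0.07224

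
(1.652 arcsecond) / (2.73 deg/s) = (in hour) 4.669e-08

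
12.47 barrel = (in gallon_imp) 436.1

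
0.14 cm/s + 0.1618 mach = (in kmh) 198.3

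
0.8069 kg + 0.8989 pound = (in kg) 1.215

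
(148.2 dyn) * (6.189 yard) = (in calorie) 0.002005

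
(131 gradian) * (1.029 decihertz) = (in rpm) 2.022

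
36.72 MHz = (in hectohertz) 3.672e+05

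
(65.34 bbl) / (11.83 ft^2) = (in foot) 31.01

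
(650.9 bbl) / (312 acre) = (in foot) 0.0002689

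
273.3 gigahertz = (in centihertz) 2.733e+13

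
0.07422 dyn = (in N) 7.422e-07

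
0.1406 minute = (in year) 2.675e-07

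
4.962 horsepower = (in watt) 3700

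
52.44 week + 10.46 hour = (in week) 52.5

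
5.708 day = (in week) 0.8154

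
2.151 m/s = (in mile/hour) 4.812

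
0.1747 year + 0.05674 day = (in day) 63.82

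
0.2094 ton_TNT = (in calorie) 2.094e+08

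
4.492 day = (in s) 3.881e+05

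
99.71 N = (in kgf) 10.17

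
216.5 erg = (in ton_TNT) 5.174e-15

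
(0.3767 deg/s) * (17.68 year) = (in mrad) 3.666e+09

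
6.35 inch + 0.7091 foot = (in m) 0.3774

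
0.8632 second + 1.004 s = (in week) 3.087e-06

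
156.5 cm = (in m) 1.565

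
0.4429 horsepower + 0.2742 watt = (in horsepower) 0.4433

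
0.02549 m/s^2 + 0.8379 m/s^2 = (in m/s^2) 0.8634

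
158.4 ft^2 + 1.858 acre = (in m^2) 7534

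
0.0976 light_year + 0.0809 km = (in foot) 3.029e+15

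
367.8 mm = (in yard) 0.4022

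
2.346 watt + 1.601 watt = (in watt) 3.947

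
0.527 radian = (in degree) 30.19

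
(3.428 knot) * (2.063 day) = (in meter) 3.143e+05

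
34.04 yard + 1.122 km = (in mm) 1.153e+06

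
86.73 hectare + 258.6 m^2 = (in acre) 214.4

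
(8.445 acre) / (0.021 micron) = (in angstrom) 1.627e+22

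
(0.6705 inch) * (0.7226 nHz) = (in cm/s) 1.231e-09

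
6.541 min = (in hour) 0.109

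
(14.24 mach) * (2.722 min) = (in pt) 2.245e+09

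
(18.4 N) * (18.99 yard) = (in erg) 3.195e+09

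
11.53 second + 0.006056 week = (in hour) 1.021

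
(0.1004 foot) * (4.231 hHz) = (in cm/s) 1295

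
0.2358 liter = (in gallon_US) 0.06229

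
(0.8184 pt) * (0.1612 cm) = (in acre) 1.15e-10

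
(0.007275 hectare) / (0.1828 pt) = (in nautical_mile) 609.1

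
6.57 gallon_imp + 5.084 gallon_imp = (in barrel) 0.3332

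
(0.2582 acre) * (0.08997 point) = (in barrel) 0.2086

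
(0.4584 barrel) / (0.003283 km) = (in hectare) 2.22e-06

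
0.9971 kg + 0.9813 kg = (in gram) 1978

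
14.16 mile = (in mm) 2.279e+07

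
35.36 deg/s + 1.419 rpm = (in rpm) 7.312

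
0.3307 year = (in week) 17.24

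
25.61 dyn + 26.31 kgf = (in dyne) 2.58e+07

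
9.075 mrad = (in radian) 0.009075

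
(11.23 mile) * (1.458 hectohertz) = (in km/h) 9.486e+06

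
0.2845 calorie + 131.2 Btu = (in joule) 1.384e+05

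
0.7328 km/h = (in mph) 0.4553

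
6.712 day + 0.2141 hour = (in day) 6.721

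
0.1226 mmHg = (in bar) 0.0001635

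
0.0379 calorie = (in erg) 1.586e+06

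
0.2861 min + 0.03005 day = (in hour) 0.726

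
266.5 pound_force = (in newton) 1185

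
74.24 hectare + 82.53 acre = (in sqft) 1.159e+07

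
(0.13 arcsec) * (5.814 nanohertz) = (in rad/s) 3.664e-15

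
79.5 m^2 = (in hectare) 0.00795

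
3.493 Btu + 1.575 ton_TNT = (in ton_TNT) 1.575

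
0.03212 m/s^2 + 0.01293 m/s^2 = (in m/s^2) 0.04505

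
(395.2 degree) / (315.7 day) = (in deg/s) 1.449e-05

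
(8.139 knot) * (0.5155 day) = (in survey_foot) 6.118e+05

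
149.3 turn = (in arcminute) 3.225e+06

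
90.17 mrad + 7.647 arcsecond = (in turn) 0.01436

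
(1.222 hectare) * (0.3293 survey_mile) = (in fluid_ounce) 2.19e+11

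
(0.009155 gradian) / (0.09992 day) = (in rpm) 1.591e-07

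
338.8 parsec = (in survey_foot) 3.43e+19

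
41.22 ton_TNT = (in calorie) 4.122e+10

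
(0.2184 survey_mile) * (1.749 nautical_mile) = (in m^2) 1.139e+06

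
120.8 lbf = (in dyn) 5.373e+07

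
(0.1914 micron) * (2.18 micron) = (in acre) 1.031e-16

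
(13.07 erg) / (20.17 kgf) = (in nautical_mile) 3.568e-12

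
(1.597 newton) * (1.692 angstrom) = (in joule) 2.702e-10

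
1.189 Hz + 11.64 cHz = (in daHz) 0.1305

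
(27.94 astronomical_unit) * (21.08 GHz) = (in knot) 1.713e+23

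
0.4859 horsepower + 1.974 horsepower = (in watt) 1834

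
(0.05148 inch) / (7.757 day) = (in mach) 5.73e-12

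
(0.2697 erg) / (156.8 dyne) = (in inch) 0.0006772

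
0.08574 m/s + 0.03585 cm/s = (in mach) 0.0002529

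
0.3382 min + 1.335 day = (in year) 0.003658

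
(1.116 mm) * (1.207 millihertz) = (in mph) 3.013e-06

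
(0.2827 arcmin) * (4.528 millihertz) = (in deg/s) 2.133e-05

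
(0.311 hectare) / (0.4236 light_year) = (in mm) 7.76e-10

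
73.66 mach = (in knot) 4.875e+04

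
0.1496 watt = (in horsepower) 0.0002006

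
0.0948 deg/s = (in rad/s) 0.001655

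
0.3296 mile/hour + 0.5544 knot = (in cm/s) 43.26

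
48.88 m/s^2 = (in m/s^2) 48.88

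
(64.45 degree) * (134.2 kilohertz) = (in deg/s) 8.649e+06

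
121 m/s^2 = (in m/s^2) 121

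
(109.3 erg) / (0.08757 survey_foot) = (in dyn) 40.95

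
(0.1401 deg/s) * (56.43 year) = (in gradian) 2.77e+08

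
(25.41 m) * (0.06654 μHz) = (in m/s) 1.691e-06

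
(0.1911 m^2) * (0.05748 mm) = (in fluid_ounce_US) 0.3714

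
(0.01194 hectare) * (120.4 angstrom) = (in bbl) 9.042e-06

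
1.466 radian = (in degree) 84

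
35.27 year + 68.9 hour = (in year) 35.28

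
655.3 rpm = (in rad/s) 68.62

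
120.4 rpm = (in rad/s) 12.61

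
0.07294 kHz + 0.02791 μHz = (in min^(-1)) 4376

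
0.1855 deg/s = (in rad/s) 0.003238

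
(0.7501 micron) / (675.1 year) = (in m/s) 3.523e-17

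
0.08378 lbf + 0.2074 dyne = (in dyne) 3.727e+04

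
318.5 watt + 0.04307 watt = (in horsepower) 0.4272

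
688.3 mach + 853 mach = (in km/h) 1.889e+06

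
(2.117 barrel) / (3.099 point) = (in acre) 0.07608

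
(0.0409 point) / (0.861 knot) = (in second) 3.257e-05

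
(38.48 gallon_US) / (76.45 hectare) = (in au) 1.274e-18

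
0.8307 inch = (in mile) 1.311e-05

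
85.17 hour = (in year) 0.009723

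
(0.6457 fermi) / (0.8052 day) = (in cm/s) 9.281e-19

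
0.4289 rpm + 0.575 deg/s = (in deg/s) 3.148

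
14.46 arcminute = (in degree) 0.241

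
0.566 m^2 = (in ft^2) 6.092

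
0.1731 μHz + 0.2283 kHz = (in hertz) 228.3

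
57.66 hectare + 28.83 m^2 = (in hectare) 57.66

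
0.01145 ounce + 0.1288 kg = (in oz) 4.555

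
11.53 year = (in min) 6.06e+06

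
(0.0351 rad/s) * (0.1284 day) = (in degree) 2.231e+04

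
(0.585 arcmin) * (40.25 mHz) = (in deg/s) 0.0003924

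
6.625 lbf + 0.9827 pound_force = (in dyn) 3.384e+06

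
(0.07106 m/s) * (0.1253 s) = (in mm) 8.904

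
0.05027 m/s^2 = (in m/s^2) 0.05027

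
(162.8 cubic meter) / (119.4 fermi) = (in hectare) 1.363e+11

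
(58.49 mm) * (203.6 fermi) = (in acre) 2.943e-18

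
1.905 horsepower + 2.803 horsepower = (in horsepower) 4.708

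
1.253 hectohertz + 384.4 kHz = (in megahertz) 0.3845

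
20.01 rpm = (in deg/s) 120.1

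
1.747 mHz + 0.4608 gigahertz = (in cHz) 4.608e+10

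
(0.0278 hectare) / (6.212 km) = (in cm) 4.475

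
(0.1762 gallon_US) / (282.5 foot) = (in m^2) 7.746e-06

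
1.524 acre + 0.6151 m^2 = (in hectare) 0.6168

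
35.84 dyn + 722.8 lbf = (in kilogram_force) 327.9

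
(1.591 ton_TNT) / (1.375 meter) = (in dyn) 4.841e+14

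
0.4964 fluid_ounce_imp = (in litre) 0.0141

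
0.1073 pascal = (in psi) 1.556e-05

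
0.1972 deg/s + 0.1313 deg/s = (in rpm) 0.05475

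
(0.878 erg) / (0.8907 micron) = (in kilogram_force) 0.01005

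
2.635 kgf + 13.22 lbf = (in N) 84.65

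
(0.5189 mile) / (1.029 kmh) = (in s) 2922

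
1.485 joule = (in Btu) 0.001408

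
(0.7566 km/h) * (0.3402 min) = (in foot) 14.07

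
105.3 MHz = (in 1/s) 1.053e+08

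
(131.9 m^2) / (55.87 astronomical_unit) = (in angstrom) 0.1578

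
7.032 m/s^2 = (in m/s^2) 7.032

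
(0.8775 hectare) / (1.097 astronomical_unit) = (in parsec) 1.733e-24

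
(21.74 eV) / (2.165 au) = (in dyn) 1.075e-24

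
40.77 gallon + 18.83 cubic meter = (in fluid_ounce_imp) 6.682e+05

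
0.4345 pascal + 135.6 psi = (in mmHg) 7013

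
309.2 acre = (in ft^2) 1.347e+07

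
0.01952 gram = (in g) 0.01952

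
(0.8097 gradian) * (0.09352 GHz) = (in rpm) 1.136e+07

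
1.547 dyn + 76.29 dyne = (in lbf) 0.000175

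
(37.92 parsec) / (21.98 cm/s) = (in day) 6.161e+13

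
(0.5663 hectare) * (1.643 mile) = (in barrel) 9.418e+07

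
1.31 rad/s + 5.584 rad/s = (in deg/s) 395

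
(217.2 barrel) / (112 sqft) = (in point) 9407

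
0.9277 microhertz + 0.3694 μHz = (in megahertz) 1.297e-12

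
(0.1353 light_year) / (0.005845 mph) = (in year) 1.553e+10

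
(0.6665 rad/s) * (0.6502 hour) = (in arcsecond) 3.218e+08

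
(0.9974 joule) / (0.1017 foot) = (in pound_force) 7.233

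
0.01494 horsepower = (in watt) 11.14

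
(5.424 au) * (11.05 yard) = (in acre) 2.026e+09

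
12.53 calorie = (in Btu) 0.04969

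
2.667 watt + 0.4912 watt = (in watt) 3.158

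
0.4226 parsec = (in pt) 3.696e+19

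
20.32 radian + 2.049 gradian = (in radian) 20.35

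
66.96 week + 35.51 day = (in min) 7.261e+05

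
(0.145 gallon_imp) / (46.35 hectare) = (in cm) 1.422e-07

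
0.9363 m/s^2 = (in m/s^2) 0.9363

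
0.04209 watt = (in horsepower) 5.644e-05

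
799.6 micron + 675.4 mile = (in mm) 1.087e+09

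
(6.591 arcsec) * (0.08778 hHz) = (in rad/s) 0.0002805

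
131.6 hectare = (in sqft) 1.417e+07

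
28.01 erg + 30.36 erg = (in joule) 5.837e-06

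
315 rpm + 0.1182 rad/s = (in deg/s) 1897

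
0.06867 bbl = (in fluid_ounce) 369.2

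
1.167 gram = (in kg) 0.001167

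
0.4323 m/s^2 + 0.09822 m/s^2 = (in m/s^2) 0.5305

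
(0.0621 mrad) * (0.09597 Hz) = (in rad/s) 5.96e-06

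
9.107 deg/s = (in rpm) 1.518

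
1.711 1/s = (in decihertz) 17.11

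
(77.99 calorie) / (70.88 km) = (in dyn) 460.4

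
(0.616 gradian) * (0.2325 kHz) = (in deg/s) 128.9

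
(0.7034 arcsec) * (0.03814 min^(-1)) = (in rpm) 2.07e-08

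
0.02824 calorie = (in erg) 1.182e+06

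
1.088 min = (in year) 2.07e-06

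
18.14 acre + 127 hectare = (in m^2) 1.343e+06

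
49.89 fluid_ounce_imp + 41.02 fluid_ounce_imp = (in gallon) 0.6824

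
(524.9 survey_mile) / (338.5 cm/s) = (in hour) 69.32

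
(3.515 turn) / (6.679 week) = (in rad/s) 5.467e-06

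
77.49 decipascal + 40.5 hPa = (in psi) 0.5885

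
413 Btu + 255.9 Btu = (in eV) 4.405e+24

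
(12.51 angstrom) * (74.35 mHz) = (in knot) 1.808e-10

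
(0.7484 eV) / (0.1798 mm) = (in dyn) 6.669e-11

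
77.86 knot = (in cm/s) 4005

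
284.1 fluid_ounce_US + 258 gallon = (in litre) 985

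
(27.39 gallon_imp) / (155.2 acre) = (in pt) 0.000562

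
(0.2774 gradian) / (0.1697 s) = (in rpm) 0.2452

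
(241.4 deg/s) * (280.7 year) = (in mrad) 3.73e+13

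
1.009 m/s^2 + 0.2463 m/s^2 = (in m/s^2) 1.255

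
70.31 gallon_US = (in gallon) 70.31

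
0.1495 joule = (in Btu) 0.0001417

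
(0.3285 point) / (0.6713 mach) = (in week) 8.383e-13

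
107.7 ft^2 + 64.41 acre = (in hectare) 26.07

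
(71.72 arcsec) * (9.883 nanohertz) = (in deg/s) 1.969e-10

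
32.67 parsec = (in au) 6.739e+06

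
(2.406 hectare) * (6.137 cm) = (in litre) 1.477e+06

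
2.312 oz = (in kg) 0.06554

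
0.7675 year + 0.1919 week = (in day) 281.5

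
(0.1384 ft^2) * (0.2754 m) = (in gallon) 0.9354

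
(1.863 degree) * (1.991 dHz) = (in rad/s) 0.006474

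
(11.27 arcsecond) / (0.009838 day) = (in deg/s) 3.683e-06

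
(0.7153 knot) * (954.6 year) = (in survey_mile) 6.883e+06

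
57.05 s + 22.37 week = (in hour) 3758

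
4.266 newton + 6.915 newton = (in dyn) 1.118e+06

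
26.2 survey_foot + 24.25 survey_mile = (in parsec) 1.265e-12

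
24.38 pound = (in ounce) 390.1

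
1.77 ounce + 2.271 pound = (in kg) 1.08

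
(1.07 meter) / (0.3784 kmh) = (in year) 3.228e-07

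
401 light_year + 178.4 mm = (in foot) 1.245e+19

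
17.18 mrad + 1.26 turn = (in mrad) 7934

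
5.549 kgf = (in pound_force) 12.23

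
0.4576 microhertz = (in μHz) 0.4576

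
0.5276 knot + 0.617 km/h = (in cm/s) 44.28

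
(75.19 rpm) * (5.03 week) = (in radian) 2.395e+07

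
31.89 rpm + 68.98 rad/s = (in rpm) 690.6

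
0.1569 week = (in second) 9.489e+04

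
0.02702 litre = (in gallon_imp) 0.005944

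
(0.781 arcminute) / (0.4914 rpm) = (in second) 0.004415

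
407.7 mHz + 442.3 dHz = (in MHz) 4.464e-05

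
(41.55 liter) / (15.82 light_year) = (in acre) 6.86e-23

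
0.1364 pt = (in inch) 0.001894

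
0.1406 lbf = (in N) 0.6254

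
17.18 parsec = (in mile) 3.294e+14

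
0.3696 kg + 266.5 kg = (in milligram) 2.669e+08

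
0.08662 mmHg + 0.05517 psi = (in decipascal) 3919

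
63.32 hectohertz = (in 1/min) 3.799e+05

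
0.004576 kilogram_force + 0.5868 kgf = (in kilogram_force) 0.5914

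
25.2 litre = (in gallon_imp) 5.543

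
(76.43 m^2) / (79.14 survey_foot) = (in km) 0.003168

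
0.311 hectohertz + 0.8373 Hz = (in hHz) 0.3194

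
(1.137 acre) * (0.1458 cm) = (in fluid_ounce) 2.268e+05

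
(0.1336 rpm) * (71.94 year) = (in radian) 3.174e+07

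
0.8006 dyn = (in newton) 8.006e-06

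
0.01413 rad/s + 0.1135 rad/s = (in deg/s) 7.313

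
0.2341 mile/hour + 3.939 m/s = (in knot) 7.86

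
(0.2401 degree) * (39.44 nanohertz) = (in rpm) 1.578e-09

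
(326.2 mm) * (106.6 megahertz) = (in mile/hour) 7.778e+07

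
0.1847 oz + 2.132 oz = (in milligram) 6.568e+04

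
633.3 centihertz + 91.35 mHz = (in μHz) 6.424e+06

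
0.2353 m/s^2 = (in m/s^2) 0.2353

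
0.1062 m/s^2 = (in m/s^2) 0.1062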